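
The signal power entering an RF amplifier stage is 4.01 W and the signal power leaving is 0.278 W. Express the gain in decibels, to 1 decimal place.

Power ratio → dB uses the 10·log₁₀ form:
10·log₁₀(0.278/4.01) = 10·log₁₀(0.06933) = -11.6 dB.

-11.6 dB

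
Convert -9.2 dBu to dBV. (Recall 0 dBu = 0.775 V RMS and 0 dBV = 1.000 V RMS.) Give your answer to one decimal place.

The offset between the scales is 20·log₁₀(0.775/1.000) = −2.214 dB.
So dBV = -9.2 − 2.214 = -11.4 dBV.

-11.4 dBV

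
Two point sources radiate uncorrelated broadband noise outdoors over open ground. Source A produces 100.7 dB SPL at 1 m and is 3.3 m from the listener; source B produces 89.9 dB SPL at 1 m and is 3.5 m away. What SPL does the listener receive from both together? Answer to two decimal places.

At the listener: L_A = 100.7 − 20·log₁₀(3.3) = 90.330 dB; L_B = 89.9 − 20·log₁₀(3.5) = 79.019 dB.
Combined: 10·log₁₀(10^(90.330/10)+10^(79.019/10)) = 90.64 dB SPL.

90.64 dB SPL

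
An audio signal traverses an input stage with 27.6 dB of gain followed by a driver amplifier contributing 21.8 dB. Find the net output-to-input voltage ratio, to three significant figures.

295

Net gain = 27.6 + 21.8 = 49.4 dB.
Voltage ratio = 10^(49.4/20) = 295.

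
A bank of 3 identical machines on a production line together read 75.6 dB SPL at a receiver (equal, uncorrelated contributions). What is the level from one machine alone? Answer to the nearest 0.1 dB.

70.8 dB SPL

3 equal incoherent sources add 10·log₁₀(3) = 4.77 dB over one source.
L_one = 75.6 − 4.77 = 70.8 dB SPL.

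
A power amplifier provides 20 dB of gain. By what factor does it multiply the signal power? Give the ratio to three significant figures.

Power ratio = 10^(dB/10).
10^(20/10) = 10^(2.000) = 100.

100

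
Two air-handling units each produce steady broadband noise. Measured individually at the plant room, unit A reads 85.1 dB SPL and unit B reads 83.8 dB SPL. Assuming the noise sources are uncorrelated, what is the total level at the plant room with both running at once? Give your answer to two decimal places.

87.51 dB SPL

Add the sources as powers (linear), then convert back to dB:
L_total = 10·log₁₀(10^(85.1/10) + 10^(83.8/10)) = 10·log₁₀(563500000) = 87.51 dB SPL.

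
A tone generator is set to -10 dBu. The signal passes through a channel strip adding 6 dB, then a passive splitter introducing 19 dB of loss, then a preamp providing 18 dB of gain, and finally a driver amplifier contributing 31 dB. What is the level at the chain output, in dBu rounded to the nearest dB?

Gain stages sum in dB:
-10 + 6 − 19 + 18 + 31 = +26 dBu.

+26 dBu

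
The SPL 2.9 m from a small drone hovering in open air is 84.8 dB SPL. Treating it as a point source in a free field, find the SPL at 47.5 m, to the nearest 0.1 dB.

60.5 dB SPL

Free-field point source: level drops by 20·log₁₀ of the distance ratio.
ΔL = −20·log₁₀(47.5/2.9) = -24.29 dB, so L₂ = 84.8 + (-24.29) = 60.5 dB SPL.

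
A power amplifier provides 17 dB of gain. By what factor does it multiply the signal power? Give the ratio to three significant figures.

Power ratio = 10^(dB/10).
10^(17/10) = 10^(1.700) = 50.1.

50.1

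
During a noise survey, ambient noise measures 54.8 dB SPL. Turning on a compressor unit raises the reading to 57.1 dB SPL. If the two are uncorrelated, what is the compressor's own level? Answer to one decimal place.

53.2 dB SPL

Remove the background by subtracting linear intensities:
L_src = 10·log₁₀(10^(57.1/10) − 10^(54.8/10)) = 10·log₁₀(210900) = 53.2 dB SPL.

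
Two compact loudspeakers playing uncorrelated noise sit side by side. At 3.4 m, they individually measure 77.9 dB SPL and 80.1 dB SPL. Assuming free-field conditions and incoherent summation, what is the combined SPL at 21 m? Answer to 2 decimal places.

66.33 dB SPL

Combined at 3.4 m: 10·log₁₀(10^(77.9/10)+10^(80.1/10)) = 82.148 dB SPL.
Then apply −20·log₁₀(21/3.4) = -15.815 dB → 66.33 dB SPL.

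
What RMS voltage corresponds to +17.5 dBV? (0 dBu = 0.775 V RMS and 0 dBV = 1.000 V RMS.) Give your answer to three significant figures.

7.50 V

V = 1.000 V × 10^(+17.5/20).
= 1.000 × 7.499 = 7.50 V.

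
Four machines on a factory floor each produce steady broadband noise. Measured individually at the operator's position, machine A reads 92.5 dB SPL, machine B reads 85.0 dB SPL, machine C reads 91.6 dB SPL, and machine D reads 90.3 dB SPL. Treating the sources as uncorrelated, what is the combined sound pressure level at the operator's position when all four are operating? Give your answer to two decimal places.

96.64 dB SPL

Incoherent sources sum as intensities:
L_total = 10·log₁₀(10^(92.5/10) + 10^(85.0/10) + 10^(91.6/10) + 10^(90.3/10)) = 10·log₁₀(4611000000) = 96.64 dB SPL.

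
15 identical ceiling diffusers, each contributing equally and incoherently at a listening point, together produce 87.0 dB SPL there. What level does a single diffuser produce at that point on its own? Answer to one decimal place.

75.2 dB SPL

15 equal incoherent sources add 10·log₁₀(15) = 11.76 dB over one source.
L_one = 87.0 − 11.76 = 75.2 dB SPL.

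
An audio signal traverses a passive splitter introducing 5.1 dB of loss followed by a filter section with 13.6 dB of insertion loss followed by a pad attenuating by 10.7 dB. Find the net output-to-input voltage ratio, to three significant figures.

0.0339

Net gain = (−5.1) + (−13.6) + (−10.7) = -29.4 dB.
Voltage ratio = 10^(-29.4/20) = 0.0339.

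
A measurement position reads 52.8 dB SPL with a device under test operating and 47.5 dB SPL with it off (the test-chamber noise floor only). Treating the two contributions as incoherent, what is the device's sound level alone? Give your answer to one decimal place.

51.3 dB SPL

Subtract intensities: L_src = 10·log₁₀(10^(L_total/10) − 10^(L_bg/10)).
L_src = 10·log₁₀(10^(52.8/10) − 10^(47.5/10)) = 10·log₁₀(134300) = 51.3 dB SPL.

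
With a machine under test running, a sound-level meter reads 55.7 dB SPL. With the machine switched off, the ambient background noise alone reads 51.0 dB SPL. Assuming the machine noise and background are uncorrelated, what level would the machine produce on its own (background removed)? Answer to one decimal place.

Background correction is a power subtraction:
L_src = 10·log₁₀(10^(55.7/10) − 10^(51.0/10)) = 10·log₁₀(245600) = 53.9 dB SPL.

53.9 dB SPL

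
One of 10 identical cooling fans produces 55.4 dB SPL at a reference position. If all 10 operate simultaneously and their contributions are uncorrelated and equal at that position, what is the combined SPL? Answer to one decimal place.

65.4 dB SPL

10 equal incoherent sources raise the level by 10·log₁₀(10) = 10.00 dB.
L_total = 55.4 + 10.00 = 65.4 dB SPL.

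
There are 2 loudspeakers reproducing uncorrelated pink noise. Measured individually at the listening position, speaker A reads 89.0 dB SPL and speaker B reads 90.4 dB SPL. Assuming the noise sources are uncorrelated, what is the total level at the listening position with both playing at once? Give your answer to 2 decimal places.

92.77 dB SPL

Incoherent sources sum as intensities:
L_total = 10·log₁₀(10^(89.0/10) + 10^(90.4/10)) = 10·log₁₀(1891000000) = 92.77 dB SPL.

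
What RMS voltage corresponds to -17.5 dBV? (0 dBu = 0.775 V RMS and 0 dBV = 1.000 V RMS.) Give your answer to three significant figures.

0.133 V

V = 1.000 V × 10^(-17.5/20).
= 1.000 × 0.1334 = 0.133 V.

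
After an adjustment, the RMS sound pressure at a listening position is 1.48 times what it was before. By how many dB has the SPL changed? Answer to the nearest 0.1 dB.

SPL change from a pressure ratio uses the 20·log₁₀ form:
20·log₁₀(1.48) = 3.4 dB.

3.4 dB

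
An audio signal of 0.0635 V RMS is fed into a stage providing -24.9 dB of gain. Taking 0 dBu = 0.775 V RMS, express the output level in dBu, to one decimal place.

Input level: 20·log₁₀(0.0635/0.775) = -21.73 dBu.
Output: -21.73 − 24.9 = -46.6 dBu.

-46.6 dBu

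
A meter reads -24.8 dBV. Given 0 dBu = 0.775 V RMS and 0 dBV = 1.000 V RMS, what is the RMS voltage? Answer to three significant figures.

V = 1.000 V × 10^(-24.8/20).
= 1.000 × 0.05754 = 0.0575 V.

0.0575 V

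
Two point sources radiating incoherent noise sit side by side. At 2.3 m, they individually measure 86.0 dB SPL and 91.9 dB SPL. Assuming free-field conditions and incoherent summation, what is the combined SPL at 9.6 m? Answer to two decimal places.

Combined at 2.3 m: 10·log₁₀(10^(86.0/10)+10^(91.9/10)) = 92.893 dB SPL.
Then apply −20·log₁₀(9.6/2.3) = -12.411 dB → 80.48 dB SPL.

80.48 dB SPL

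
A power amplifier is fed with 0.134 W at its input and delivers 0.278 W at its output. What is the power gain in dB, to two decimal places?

3.17 dB

Power is a power quantity, so gain = 10·log₁₀(P_out/P_in).
10·log₁₀(0.278/0.134) = 10·log₁₀(2.075) = 3.17 dB.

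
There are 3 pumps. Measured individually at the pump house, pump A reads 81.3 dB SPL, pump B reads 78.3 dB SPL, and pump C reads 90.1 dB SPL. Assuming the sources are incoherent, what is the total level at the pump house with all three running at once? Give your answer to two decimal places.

90.88 dB SPL

Uncorrelated sources add in intensity (power), not in dB.
L_total = 10·log₁₀(10^(81.3/10) + 10^(78.3/10) + 10^(90.1/10)) = 10·log₁₀(1226000000) = 90.88 dB SPL.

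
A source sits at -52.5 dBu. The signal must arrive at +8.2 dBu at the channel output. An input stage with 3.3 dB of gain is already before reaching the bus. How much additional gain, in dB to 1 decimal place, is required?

57.4 dB

The required make-up gain is the shortfall in the dB sum.
G = +8.2 − (-52.5) − 3.3 = 57.4 dB.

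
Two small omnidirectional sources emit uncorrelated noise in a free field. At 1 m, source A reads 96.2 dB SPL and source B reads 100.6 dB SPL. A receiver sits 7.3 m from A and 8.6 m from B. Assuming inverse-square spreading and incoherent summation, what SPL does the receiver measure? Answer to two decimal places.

83.68 dB SPL

At the listener: L_A = 96.2 − 20·log₁₀(7.3) = 78.934 dB; L_B = 100.6 − 20·log₁₀(8.6) = 81.910 dB.
Combined: 10·log₁₀(10^(78.934/10)+10^(81.910/10)) = 83.68 dB SPL.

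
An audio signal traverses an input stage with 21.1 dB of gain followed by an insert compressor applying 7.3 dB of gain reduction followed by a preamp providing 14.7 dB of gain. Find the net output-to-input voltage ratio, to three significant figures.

Net gain = 21.1 + (−7.3) + 14.7 = 28.5 dB.
Voltage ratio = 10^(28.5/20) = 26.6.

26.6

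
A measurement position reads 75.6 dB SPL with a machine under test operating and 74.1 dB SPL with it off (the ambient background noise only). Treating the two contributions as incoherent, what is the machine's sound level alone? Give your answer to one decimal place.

Remove the background by subtracting linear intensities:
L_src = 10·log₁₀(10^(75.6/10) − 10^(74.1/10)) = 10·log₁₀(10600000) = 70.3 dB SPL.

70.3 dB SPL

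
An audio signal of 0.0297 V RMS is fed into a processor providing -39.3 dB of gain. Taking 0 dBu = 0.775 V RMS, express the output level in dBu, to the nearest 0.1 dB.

-67.6 dBu

Input level: 20·log₁₀(0.0297/0.775) = -28.33 dBu.
Output: -28.33 − 39.3 = -67.6 dBu.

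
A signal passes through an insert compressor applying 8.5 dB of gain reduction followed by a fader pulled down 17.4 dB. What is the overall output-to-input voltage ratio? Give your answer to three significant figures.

Net gain = (−8.5) + (−17.4) = -25.9 dB.
Voltage ratio = 10^(-25.9/20) = 0.0507.

0.0507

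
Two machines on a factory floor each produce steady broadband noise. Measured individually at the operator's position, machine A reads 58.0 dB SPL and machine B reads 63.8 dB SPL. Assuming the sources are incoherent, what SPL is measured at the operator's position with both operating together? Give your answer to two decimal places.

64.81 dB SPL

Add the sources as powers (linear), then convert back to dB:
L_total = 10·log₁₀(10^(58.0/10) + 10^(63.8/10)) = 10·log₁₀(3030000) = 64.81 dB SPL.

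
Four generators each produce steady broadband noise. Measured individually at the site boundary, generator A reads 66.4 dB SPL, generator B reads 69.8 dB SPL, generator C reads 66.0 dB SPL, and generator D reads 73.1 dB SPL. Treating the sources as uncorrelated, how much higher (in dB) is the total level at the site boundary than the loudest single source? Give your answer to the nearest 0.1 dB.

Add the sources as powers (linear), then convert back to dB:
L_total = 10·log₁₀(10^(66.4/10) + 10^(69.8/10) + 10^(66.0/10) + 10^(73.1/10)) = 75.83 dB SPL.
Excess over the loudest (73.1 dB): 75.83 − 73.1 = 2.7 dB.

2.7 dB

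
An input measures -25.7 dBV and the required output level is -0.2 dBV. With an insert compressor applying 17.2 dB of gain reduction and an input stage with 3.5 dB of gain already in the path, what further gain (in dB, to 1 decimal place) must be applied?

The required make-up gain is the shortfall in the dB sum.
G = -0.2 − (-25.7) + 17.2 − 3.5 = 39.2 dB.

39.2 dB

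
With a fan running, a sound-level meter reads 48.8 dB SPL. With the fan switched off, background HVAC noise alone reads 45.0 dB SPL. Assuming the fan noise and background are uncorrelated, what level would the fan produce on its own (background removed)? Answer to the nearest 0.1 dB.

46.5 dB SPL

Remove the background by subtracting linear intensities:
L_src = 10·log₁₀(10^(48.8/10) − 10^(45.0/10)) = 10·log₁₀(44230) = 46.5 dB SPL.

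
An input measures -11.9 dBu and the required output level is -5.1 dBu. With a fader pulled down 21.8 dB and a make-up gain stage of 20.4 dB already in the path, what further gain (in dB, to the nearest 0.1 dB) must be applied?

8.2 dB

The required make-up gain is the shortfall in the dB sum.
G = -5.1 − (-11.9) + 21.8 − 20.4 = 8.2 dB.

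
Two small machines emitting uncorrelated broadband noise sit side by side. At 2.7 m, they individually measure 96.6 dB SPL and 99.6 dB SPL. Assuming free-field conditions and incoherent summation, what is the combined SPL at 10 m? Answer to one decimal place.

Combined at 2.7 m: 10·log₁₀(10^(96.6/10)+10^(99.6/10)) = 101.36 dB SPL.
Then apply −20·log₁₀(10/2.7) = -11.37 dB → 90.0 dB SPL.

90.0 dB SPL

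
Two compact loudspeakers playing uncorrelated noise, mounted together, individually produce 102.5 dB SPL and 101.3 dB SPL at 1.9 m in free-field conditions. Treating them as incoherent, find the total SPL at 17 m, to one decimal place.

85.9 dB SPL

Combined at 1.9 m: 10·log₁₀(10^(102.5/10)+10^(101.3/10)) = 104.95 dB SPL.
Then apply −20·log₁₀(17/1.9) = -19.03 dB → 85.9 dB SPL.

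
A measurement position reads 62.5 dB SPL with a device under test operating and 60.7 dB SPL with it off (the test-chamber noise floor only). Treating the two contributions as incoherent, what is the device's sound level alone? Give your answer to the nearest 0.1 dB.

57.8 dB SPL

Background correction is a power subtraction:
L_src = 10·log₁₀(10^(62.5/10) − 10^(60.7/10)) = 10·log₁₀(603400) = 57.8 dB SPL.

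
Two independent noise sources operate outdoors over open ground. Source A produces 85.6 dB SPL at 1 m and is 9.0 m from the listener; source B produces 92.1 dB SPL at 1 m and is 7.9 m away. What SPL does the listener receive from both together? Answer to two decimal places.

74.84 dB SPL

At the listener: L_A = 85.6 − 20·log₁₀(9.0) = 66.515 dB; L_B = 92.1 − 20·log₁₀(7.9) = 74.147 dB.
Combined: 10·log₁₀(10^(66.515/10)+10^(74.147/10)) = 74.84 dB SPL.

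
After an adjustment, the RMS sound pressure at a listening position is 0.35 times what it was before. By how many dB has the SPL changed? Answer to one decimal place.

-9.1 dB

SPL change from a pressure ratio uses the 20·log₁₀ form:
20·log₁₀(0.35) = -9.1 dB.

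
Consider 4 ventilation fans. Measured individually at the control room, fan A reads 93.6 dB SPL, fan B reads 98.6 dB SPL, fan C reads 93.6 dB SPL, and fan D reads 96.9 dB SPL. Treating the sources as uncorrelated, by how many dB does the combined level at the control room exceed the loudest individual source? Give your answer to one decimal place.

3.6 dB

Incoherent sources sum as intensities:
L_total = 10·log₁₀(10^(93.6/10) + 10^(98.6/10) + 10^(93.6/10) + 10^(96.9/10)) = 102.23 dB SPL.
Excess over the loudest (98.6 dB): 102.23 − 98.6 = 3.6 dB.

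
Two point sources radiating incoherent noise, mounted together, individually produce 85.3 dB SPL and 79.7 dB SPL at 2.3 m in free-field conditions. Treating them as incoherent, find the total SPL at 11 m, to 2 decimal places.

72.76 dB SPL

Combined at 2.3 m: 10·log₁₀(10^(85.3/10)+10^(79.7/10)) = 86.357 dB SPL.
Then apply −20·log₁₀(11/2.3) = -13.593 dB → 72.76 dB SPL.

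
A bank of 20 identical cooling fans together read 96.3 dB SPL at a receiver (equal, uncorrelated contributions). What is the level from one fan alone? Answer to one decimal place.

83.3 dB SPL

20 equal incoherent sources add 10·log₁₀(20) = 13.01 dB over one source.
L_one = 96.3 − 13.01 = 83.3 dB SPL.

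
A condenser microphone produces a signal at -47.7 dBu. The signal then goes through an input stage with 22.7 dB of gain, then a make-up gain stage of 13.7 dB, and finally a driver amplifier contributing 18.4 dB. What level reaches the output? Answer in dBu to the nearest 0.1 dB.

+7.1 dBu

In dB, series stages simply add:
-47.7 + 22.7 + 13.7 + 18.4 = +7.1 dBu.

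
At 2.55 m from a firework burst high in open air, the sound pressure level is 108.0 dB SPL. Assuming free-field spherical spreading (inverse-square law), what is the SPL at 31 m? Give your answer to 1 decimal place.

Free-field point source: level drops by 20·log₁₀ of the distance ratio.
ΔL = −20·log₁₀(31/2.55) = -21.70 dB, so L₂ = 108.0 + (-21.70) = 86.3 dB SPL.

86.3 dB SPL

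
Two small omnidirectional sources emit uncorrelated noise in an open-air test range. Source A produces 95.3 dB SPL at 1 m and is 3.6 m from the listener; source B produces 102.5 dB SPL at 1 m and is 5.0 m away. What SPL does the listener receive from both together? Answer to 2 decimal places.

89.88 dB SPL

At the listener: L_A = 95.3 − 20·log₁₀(3.6) = 84.174 dB; L_B = 102.5 − 20·log₁₀(5.0) = 88.521 dB.
Combined: 10·log₁₀(10^(84.174/10)+10^(88.521/10)) = 89.88 dB SPL.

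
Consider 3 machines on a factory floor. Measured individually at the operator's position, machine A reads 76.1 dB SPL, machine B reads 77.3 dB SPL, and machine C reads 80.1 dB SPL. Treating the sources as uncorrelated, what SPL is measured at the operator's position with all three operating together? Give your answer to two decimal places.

Incoherent sources sum as intensities:
L_total = 10·log₁₀(10^(76.1/10) + 10^(77.3/10) + 10^(80.1/10)) = 10·log₁₀(196800000) = 82.94 dB SPL.

82.94 dB SPL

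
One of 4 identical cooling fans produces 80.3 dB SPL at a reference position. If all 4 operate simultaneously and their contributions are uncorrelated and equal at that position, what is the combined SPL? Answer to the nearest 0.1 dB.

86.3 dB SPL

4 equal incoherent sources raise the level by 10·log₁₀(4) = 6.02 dB.
L_total = 80.3 + 6.02 = 86.3 dB SPL.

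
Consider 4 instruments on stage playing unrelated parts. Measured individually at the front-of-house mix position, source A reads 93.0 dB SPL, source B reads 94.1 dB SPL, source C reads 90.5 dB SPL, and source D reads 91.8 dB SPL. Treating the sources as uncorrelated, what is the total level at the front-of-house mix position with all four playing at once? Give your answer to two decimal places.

98.57 dB SPL

Incoherent sources sum as intensities:
L_total = 10·log₁₀(10^(93.0/10) + 10^(94.1/10) + 10^(90.5/10) + 10^(91.8/10)) = 10·log₁₀(7201000000) = 98.57 dB SPL.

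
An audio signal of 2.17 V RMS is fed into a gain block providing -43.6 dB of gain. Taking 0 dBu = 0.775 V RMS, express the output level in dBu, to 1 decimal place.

-34.7 dBu

Input level: 20·log₁₀(2.17/0.775) = 8.94 dBu.
Output: 8.94 − 43.6 = -34.7 dBu.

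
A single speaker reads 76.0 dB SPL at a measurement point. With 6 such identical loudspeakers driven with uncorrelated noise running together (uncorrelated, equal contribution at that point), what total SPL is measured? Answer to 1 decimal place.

83.8 dB SPL

6 equal incoherent sources raise the level by 10·log₁₀(6) = 7.78 dB.
L_total = 76.0 + 7.78 = 83.8 dB SPL.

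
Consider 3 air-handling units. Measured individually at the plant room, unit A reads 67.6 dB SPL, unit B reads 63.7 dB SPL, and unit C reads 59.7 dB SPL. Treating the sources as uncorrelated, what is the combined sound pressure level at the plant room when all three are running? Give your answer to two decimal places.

69.56 dB SPL

Uncorrelated sources add in intensity (power), not in dB.
L_total = 10·log₁₀(10^(67.6/10) + 10^(63.7/10) + 10^(59.7/10)) = 10·log₁₀(9032000) = 69.56 dB SPL.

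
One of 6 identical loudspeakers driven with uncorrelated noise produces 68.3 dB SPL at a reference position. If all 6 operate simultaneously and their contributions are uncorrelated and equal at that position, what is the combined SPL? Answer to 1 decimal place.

76.1 dB SPL

6 equal incoherent sources raise the level by 10·log₁₀(6) = 7.78 dB.
L_total = 68.3 + 7.78 = 76.1 dB SPL.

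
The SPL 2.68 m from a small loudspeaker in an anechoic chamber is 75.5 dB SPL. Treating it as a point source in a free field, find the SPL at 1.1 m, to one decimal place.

83.2 dB SPL

For a point source in a free field, ΔL = −20·log₁₀(d₂/d₁).
ΔL = −20·log₁₀(1.1/2.68) = 7.73 dB, so L₂ = 75.5 + (7.73) = 83.2 dB SPL.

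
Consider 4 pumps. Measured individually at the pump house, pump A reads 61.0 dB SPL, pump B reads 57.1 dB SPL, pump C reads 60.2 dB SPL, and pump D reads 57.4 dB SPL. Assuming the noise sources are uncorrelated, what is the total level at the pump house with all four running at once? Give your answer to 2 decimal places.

65.27 dB SPL

Add the sources as powers (linear), then convert back to dB:
L_total = 10·log₁₀(10^(61.0/10) + 10^(57.1/10) + 10^(60.2/10) + 10^(57.4/10)) = 10·log₁₀(3368000) = 65.27 dB SPL.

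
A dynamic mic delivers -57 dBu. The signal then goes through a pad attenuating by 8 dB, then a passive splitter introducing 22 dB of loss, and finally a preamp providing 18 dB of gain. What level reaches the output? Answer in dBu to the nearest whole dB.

-69 dBu

In dB, series stages simply add:
-57 − 8 − 22 + 18 = -69 dBu.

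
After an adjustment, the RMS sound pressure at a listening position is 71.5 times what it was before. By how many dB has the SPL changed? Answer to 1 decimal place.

SPL change from a pressure ratio uses the 20·log₁₀ form:
20·log₁₀(71.5) = 37.1 dB.

37.1 dB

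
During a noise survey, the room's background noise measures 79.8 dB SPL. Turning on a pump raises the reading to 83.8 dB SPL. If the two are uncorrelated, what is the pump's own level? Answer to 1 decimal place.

81.6 dB SPL

Background correction is a power subtraction:
L_src = 10·log₁₀(10^(83.8/10) − 10^(79.8/10)) = 10·log₁₀(144400000) = 81.6 dB SPL.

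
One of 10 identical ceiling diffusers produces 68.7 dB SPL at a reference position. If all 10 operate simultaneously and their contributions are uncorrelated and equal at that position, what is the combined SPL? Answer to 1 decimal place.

10 equal incoherent sources raise the level by 10·log₁₀(10) = 10.00 dB.
L_total = 68.7 + 10.00 = 78.7 dB SPL.

78.7 dB SPL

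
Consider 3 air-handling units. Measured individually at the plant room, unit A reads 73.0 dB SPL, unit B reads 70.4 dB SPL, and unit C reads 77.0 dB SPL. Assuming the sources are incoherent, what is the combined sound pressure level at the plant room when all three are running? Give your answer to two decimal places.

Add the sources as powers (linear), then convert back to dB:
L_total = 10·log₁₀(10^(73.0/10) + 10^(70.4/10) + 10^(77.0/10)) = 10·log₁₀(81040000) = 79.09 dB SPL.

79.09 dB SPL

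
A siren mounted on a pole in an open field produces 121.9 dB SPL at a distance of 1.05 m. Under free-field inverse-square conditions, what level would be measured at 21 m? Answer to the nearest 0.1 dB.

95.9 dB SPL

Free-field point source: level drops by 20·log₁₀ of the distance ratio.
ΔL = −20·log₁₀(21/1.05) = -26.02 dB, so L₂ = 121.9 + (-26.02) = 95.9 dB SPL.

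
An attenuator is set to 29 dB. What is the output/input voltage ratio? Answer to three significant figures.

Voltage ratio = 10^(dB/20).
10^(-29/20) = 10^(-1.450) = 0.0355.

0.0355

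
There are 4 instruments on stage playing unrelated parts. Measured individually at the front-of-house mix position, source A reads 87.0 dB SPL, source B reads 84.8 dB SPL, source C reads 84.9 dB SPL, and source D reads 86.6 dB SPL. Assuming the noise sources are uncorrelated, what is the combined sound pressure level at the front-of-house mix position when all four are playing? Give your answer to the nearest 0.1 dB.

Incoherent sources sum as intensities:
L_total = 10·log₁₀(10^(87.0/10) + 10^(84.8/10) + 10^(84.9/10) + 10^(86.6/10)) = 10·log₁₀(1569000000) = 92.0 dB SPL.

92.0 dB SPL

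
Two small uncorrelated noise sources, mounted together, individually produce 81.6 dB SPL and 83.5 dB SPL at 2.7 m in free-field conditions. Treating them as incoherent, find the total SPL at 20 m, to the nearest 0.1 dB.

Combined at 2.7 m: 10·log₁₀(10^(81.6/10)+10^(83.5/10)) = 85.66 dB SPL.
Then apply −20·log₁₀(20/2.7) = -17.39 dB → 68.3 dB SPL.

68.3 dB SPL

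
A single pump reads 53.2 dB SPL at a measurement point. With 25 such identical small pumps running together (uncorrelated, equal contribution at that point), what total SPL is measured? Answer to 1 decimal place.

25 equal incoherent sources raise the level by 10·log₁₀(25) = 13.98 dB.
L_total = 53.2 + 13.98 = 67.2 dB SPL.

67.2 dB SPL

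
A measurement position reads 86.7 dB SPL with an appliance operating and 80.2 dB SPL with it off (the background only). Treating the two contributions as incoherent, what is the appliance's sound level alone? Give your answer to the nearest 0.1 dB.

Background correction is a power subtraction:
L_src = 10·log₁₀(10^(86.7/10) − 10^(80.2/10)) = 10·log₁₀(363000000) = 85.6 dB SPL.

85.6 dB SPL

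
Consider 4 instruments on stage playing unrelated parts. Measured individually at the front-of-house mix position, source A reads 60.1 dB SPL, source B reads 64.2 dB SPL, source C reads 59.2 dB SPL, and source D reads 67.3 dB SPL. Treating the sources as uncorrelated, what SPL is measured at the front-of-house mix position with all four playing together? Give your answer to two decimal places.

69.94 dB SPL

Add the sources as powers (linear), then convert back to dB:
L_total = 10·log₁₀(10^(60.1/10) + 10^(64.2/10) + 10^(59.2/10) + 10^(67.3/10)) = 10·log₁₀(9856000) = 69.94 dB SPL.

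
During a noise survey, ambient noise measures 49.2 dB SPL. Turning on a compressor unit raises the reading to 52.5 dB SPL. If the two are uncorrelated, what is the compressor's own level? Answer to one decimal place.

49.8 dB SPL

Background correction is a power subtraction:
L_src = 10·log₁₀(10^(52.5/10) − 10^(49.2/10)) = 10·log₁₀(94650) = 49.8 dB SPL.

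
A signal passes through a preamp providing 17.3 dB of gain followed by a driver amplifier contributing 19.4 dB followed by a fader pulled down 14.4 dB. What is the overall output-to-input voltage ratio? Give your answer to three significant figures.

13.0

Net gain = 17.3 + 19.4 + (−14.4) = 22.3 dB.
Voltage ratio = 10^(22.3/20) = 13.0.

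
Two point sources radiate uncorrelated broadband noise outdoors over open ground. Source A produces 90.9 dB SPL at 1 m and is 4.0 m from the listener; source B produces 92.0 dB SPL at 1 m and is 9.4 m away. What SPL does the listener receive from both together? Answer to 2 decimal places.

At the listener: L_A = 90.9 − 20·log₁₀(4.0) = 78.859 dB; L_B = 92.0 − 20·log₁₀(9.4) = 72.537 dB.
Combined: 10·log₁₀(10^(78.859/10)+10^(72.537/10)) = 79.77 dB SPL.

79.77 dB SPL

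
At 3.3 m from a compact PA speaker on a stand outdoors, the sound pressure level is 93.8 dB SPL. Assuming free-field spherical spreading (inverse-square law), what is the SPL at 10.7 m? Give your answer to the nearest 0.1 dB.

83.6 dB SPL

For a point source in a free field, ΔL = −20·log₁₀(d₂/d₁).
ΔL = −20·log₁₀(10.7/3.3) = -10.22 dB, so L₂ = 93.8 + (-10.22) = 83.6 dB SPL.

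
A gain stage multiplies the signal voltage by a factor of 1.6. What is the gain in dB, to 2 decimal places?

4.08 dB

Voltage is an amplitude quantity, so gain = 20·log₁₀(V_out/V_in).
20·log₁₀(1.6) = 4.08 dB.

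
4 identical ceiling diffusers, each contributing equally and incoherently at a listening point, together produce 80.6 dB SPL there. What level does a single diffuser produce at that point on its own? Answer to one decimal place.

74.6 dB SPL

4 equal incoherent sources add 10·log₁₀(4) = 6.02 dB over one source.
L_one = 80.6 − 6.02 = 74.6 dB SPL.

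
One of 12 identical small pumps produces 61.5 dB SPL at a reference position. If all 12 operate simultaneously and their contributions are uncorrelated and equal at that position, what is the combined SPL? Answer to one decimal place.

72.3 dB SPL

12 equal incoherent sources raise the level by 10·log₁₀(12) = 10.79 dB.
L_total = 61.5 + 10.79 = 72.3 dB SPL.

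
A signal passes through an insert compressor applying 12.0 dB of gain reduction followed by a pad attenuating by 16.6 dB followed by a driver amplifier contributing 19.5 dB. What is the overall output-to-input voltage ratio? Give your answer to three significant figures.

0.351

Net gain = (−12.0) + (−16.6) + 19.5 = -9.1 dB.
Voltage ratio = 10^(-9.1/20) = 0.351.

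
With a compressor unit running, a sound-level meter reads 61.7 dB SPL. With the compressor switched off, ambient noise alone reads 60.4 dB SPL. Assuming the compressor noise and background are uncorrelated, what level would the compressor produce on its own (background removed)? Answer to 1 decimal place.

55.8 dB SPL

Background correction is a power subtraction:
L_src = 10·log₁₀(10^(61.7/10) − 10^(60.4/10)) = 10·log₁₀(382600) = 55.8 dB SPL.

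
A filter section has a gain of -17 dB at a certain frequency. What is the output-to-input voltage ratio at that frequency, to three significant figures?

Voltage ratio = 10^(dB/20).
10^(-17/20) = 10^(-0.8500) = 0.141.

0.141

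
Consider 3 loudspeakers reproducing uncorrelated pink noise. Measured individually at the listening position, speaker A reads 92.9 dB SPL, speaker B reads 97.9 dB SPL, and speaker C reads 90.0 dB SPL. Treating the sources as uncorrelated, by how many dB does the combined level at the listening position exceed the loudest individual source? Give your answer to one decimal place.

Incoherent sources sum as intensities:
L_total = 10·log₁₀(10^(92.9/10) + 10^(97.9/10) + 10^(90.0/10)) = 99.60 dB SPL.
Excess over the loudest (97.9 dB): 99.60 − 97.9 = 1.7 dB.

1.7 dB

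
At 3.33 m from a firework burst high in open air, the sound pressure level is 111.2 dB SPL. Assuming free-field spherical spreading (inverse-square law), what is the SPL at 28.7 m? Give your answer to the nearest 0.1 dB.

92.5 dB SPL

Free-field point source: level drops by 20·log₁₀ of the distance ratio.
ΔL = −20·log₁₀(28.7/3.33) = -18.71 dB, so L₂ = 111.2 + (-18.71) = 92.5 dB SPL.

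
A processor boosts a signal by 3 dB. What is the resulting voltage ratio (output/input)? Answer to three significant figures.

Voltage ratio = 10^(dB/20).
10^(3/20) = 10^(0.1500) = 1.41.

1.41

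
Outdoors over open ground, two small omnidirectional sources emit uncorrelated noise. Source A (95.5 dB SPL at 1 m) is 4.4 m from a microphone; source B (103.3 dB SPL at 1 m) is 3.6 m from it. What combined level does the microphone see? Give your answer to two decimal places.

At the listener: L_A = 95.5 − 20·log₁₀(4.4) = 82.631 dB; L_B = 103.3 − 20·log₁₀(3.6) = 92.174 dB.
Combined: 10·log₁₀(10^(82.631/10)+10^(92.174/10)) = 92.63 dB SPL.

92.63 dB SPL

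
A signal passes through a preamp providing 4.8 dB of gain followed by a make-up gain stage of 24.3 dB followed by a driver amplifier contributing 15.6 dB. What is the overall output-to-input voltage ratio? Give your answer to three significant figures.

Net gain = 4.8 + 24.3 + 15.6 = 44.7 dB.
Voltage ratio = 10^(44.7/20) = 172.

172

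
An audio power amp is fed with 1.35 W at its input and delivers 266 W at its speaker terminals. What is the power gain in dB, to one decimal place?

22.9 dB

Power is a power quantity, so gain = 10·log₁₀(P_out/P_in).
10·log₁₀(266/1.35) = 10·log₁₀(197.0) = 22.9 dB.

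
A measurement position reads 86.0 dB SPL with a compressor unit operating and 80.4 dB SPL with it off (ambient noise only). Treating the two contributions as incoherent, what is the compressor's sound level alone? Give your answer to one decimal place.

84.6 dB SPL

Subtract intensities: L_src = 10·log₁₀(10^(L_total/10) − 10^(L_bg/10)).
L_src = 10·log₁₀(10^(86.0/10) − 10^(80.4/10)) = 10·log₁₀(288500000) = 84.6 dB SPL.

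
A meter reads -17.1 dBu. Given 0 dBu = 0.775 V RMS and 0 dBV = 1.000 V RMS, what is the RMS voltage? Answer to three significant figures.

0.108 V

V = 0.775 V × 10^(-17.1/20).
= 0.775 × 0.1396 = 0.108 V.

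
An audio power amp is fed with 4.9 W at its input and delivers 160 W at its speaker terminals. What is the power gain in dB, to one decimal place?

Power is a power quantity, so gain = 10·log₁₀(P_out/P_in).
10·log₁₀(160/4.9) = 10·log₁₀(32.65) = 15.1 dB.

15.1 dB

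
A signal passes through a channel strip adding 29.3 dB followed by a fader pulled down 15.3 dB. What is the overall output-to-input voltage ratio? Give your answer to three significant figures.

5.01

Net gain = 29.3 + (−15.3) = 14.0 dB.
Voltage ratio = 10^(14.0/20) = 5.01.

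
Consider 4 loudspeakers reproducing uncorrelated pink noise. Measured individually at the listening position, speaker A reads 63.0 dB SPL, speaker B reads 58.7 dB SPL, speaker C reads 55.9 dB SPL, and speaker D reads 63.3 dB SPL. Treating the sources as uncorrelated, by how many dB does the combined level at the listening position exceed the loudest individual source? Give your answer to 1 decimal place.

3.9 dB

Uncorrelated sources add in intensity (power), not in dB.
L_total = 10·log₁₀(10^(63.0/10) + 10^(58.7/10) + 10^(55.9/10) + 10^(63.3/10)) = 67.21 dB SPL.
Excess over the loudest (63.3 dB): 67.21 − 63.3 = 3.9 dB.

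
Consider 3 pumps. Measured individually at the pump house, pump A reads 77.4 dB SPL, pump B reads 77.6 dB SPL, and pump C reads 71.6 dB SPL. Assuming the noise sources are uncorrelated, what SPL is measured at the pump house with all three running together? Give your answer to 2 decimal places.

81.04 dB SPL

Uncorrelated sources add in intensity (power), not in dB.
L_total = 10·log₁₀(10^(77.4/10) + 10^(77.6/10) + 10^(71.6/10)) = 10·log₁₀(127000000) = 81.04 dB SPL.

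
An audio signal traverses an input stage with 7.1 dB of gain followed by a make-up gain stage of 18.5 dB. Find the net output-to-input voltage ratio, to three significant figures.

Net gain = 7.1 + 18.5 = 25.6 dB.
Voltage ratio = 10^(25.6/20) = 19.1.

19.1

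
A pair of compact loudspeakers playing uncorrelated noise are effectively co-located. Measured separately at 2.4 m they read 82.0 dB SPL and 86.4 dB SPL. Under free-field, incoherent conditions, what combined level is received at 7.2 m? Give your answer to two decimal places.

78.20 dB SPL

Combined at 2.4 m: 10·log₁₀(10^(82.0/10)+10^(86.4/10)) = 87.745 dB SPL.
Then apply −20·log₁₀(7.2/2.4) = -9.542 dB → 78.20 dB SPL.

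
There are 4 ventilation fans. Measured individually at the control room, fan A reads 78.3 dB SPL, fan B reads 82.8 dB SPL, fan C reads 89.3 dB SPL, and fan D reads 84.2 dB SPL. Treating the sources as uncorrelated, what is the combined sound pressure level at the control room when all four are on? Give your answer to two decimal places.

Uncorrelated sources add in intensity (power), not in dB.
L_total = 10·log₁₀(10^(78.3/10) + 10^(82.8/10) + 10^(89.3/10) + 10^(84.2/10)) = 10·log₁₀(1372000000) = 91.37 dB SPL.

91.37 dB SPL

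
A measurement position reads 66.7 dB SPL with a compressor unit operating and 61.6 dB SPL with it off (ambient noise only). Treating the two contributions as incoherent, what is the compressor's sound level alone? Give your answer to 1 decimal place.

65.1 dB SPL

Background correction is a power subtraction:
L_src = 10·log₁₀(10^(66.7/10) − 10^(61.6/10)) = 10·log₁₀(3232000) = 65.1 dB SPL.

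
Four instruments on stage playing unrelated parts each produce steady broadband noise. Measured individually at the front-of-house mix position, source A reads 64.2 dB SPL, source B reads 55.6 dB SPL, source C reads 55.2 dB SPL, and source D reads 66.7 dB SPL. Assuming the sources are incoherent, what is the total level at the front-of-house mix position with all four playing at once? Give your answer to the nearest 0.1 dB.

Uncorrelated sources add in intensity (power), not in dB.
L_total = 10·log₁₀(10^(64.2/10) + 10^(55.6/10) + 10^(55.2/10) + 10^(66.7/10)) = 10·log₁₀(8002000) = 69.0 dB SPL.

69.0 dB SPL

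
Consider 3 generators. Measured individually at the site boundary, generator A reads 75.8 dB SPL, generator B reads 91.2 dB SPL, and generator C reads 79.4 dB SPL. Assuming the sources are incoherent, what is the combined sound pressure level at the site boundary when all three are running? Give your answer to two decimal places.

91.59 dB SPL

Uncorrelated sources add in intensity (power), not in dB.
L_total = 10·log₁₀(10^(75.8/10) + 10^(91.2/10) + 10^(79.4/10)) = 10·log₁₀(1443000000) = 91.59 dB SPL.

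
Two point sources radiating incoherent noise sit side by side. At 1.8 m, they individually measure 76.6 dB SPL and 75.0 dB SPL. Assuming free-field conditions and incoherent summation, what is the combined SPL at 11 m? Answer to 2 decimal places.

63.16 dB SPL

Combined at 1.8 m: 10·log₁₀(10^(76.6/10)+10^(75.0/10)) = 78.884 dB SPL.
Then apply −20·log₁₀(11/1.8) = -15.722 dB → 63.16 dB SPL.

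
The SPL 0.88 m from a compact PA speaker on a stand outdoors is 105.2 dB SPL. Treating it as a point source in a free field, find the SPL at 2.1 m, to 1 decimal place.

97.6 dB SPL

Inverse-square spreading gives ΔL = −20·log₁₀(d₂/d₁).
ΔL = −20·log₁₀(2.1/0.88) = -7.55 dB, so L₂ = 105.2 + (-7.55) = 97.6 dB SPL.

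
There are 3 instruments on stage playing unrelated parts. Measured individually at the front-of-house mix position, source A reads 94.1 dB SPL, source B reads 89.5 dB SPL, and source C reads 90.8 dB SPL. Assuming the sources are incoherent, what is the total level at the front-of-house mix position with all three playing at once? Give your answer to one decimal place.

Uncorrelated sources add in intensity (power), not in dB.
L_total = 10·log₁₀(10^(94.1/10) + 10^(89.5/10) + 10^(90.8/10)) = 10·log₁₀(4664000000) = 96.7 dB SPL.

96.7 dB SPL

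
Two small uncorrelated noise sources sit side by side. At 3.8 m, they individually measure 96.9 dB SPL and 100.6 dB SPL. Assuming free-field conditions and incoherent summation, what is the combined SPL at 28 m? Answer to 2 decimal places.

84.80 dB SPL

Combined at 3.8 m: 10·log₁₀(10^(96.9/10)+10^(100.6/10)) = 102.143 dB SPL.
Then apply −20·log₁₀(28/3.8) = -17.347 dB → 84.80 dB SPL.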